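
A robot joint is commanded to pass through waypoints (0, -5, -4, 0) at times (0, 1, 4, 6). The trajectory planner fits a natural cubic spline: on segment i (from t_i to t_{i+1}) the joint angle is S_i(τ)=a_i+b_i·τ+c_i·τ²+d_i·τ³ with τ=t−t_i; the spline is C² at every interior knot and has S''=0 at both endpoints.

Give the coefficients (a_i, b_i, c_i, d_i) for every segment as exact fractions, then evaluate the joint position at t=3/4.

  seg 0: a=0 b=-1210/213 c=0 d=145/213
  seg 1: a=-5 b=-775/213 c=145/71 d=-17/71
  seg 2: a=-4 b=458/213 c=-8/71 d=4/213
S(3/4) = -18055/4544

Δ: Δ0=-5, Δ1=1/3, Δ2=2
row 1: diag=8, rhs=32; c'=3/8, d'=4
row 2: denom=10−3·3/8=71/8; d'=(10−3·4)/(71/8)=-16/71
back: M2=-16/71
back: M1=4−3/8·-16/71=290/71
M: M0=0, M1=290/71, M2=-16/71, M3=0
seg 0: a=0, c=M0/2=0, d=(M1−M0)/(6·1)=145/213, b=Δ0−h0·(2M0+M1)/6=-1210/213
seg 1: a=-5, c=M1/2=145/71, d=(M2−M1)/(6·3)=-17/71, b=Δ1−h1·(2M1+M2)/6=-775/213
seg 2: a=-4, c=M2/2=-8/71, d=(M3−M2)/(6·2)=4/213, b=Δ2−h2·(2M2+M3)/6=458/213
t_q=3/4 → seg 0, τ=3/4; S=0+-1210/213·τ+0·τ²+145/213·τ³=-18055/4544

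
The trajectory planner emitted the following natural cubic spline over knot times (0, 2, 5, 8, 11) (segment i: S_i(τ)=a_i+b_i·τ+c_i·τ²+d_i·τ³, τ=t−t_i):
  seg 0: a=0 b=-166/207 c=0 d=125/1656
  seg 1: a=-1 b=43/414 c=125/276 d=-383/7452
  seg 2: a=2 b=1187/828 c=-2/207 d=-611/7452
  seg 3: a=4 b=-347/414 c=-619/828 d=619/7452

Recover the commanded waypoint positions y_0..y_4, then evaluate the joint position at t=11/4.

y_0 = S_0(0) = a_0 = 0
y_1 = S_1(0) = a_1 = -1
y_2 = S_2(0) = a_2 = 2
y_3 = S_3(0) = a_3 = 4
y_4 = S_3(3) = -3
t_q=11/4 is in segment 1 (τ=3/4); S_1(τ)=-4057/5888

y_0=0 y_1=-1 y_2=2 y_3=4 y_4=-3
S(11/4) = -4057/5888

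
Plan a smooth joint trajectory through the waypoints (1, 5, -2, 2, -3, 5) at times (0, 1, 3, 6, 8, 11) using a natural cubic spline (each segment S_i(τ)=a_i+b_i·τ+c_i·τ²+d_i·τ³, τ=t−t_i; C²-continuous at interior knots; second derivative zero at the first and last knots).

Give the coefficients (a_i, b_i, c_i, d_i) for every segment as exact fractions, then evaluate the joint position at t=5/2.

  seg 0: a=1 b=27089/4836 c=0 d=-7745/4836
  seg 1: a=5 b=1927/2418 c=-7745/1612 d=12845/9672
  seg 2: a=-2 b=-3004/1209 c=1275/403 d=-6859/10881
  seg 3: a=2 b=-631/1209 c=-3034/1209 d=2451/3224
  seg 4: a=-3 b=-3475/2418 c=9923/4836 d=-9923/43524
S(5/2) = -3423/25792

Δ: Δ0=4, Δ1=-7/2, Δ2=4/3, Δ3=-5/2, Δ4=8/3
row 1: diag=6, rhs=-45; c'=1/3, d'=-15/2
row 2: denom=10−2·1/3=28/3; d'=(29−2·-15/2)/(28/3)=33/7
row 3: denom=10−3·9/28=253/28; d'=(-23−3·33/7)/(253/28)=-1040/253
row 4: denom=10−2·56/253=2418/253; d'=(31−2·-1040/253)/(2418/253)=9923/2418
back: M4=9923/2418
back: M3=-1040/253−56/253·9923/2418=-6068/1209
back: M2=33/7−9/28·-6068/1209=2550/403
back: M1=-15/2−1/3·2550/403=-7745/806
M: M0=0, M1=-7745/806, M2=2550/403, M3=-6068/1209, M4=9923/2418, M5=0
seg 0: a=1, c=M0/2=0, d=(M1−M0)/(6·1)=-7745/4836, b=Δ0−h0·(2M0+M1)/6=27089/4836
seg 1: a=5, c=M1/2=-7745/1612, d=(M2−M1)/(6·2)=12845/9672, b=Δ1−h1·(2M1+M2)/6=1927/2418
seg 2: a=-2, c=M2/2=1275/403, d=(M3−M2)/(6·3)=-6859/10881, b=Δ2−h2·(2M2+M3)/6=-3004/1209
seg 3: a=2, c=M3/2=-3034/1209, d=(M4−M3)/(6·2)=2451/3224, b=Δ3−h3·(2M3+M4)/6=-631/1209
seg 4: a=-3, c=M4/2=9923/4836, d=(M5−M4)/(6·3)=-9923/43524, b=Δ4−h4·(2M4+M5)/6=-3475/2418
t_q=5/2 → seg 1, τ=3/2; S=5+1927/2418·τ+-7745/1612·τ²+12845/9672·τ³=-3423/25792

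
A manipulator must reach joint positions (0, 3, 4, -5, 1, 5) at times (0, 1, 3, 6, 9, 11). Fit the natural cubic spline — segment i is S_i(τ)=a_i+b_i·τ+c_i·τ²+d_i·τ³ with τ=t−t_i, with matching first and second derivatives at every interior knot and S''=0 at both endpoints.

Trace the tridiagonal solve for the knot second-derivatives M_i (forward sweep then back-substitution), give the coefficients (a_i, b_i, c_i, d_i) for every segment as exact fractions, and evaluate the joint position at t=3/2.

Δ: Δ0=3, Δ1=1/2, Δ2=-3, Δ3=2, Δ4=2
row 1: diag=6, rhs=-15; c'=1/3, d'=-5/2
row 2: denom=10−2·1/3=28/3; d'=(-21−2·-5/2)/(28/3)=-12/7
row 3: denom=12−3·9/28=309/28; d'=(30−3·-12/7)/(309/28)=328/103
row 4: denom=10−3·28/103=946/103; d'=(0−3·328/103)/(946/103)=-492/473
back: M4=-492/473
back: M3=328/103−28/103·-492/473=1640/473
back: M2=-12/7−9/28·1640/473=-1338/473
back: M1=-5/2−1/3·-1338/473=-1473/946
M: M0=0, M1=-1473/946, M2=-1338/473, M3=1640/473, M4=-492/473, M5=0
seg 0: a=0, c=M0/2=0, d=(M1−M0)/(6·1)=-491/1892, b=Δ0−h0·(2M0+M1)/6=6167/1892
seg 1: a=3, c=M1/2=-1473/1892, d=(M2−M1)/(6·2)=-401/3784, b=Δ1−h1·(2M1+M2)/6=2347/946
seg 2: a=4, c=M2/2=-669/473, d=(M3−M2)/(6·3)=1489/4257, b=Δ2−h2·(2M2+M3)/6=-901/473
seg 3: a=-5, c=M3/2=820/473, d=(M4−M3)/(6·3)=-1066/4257, b=Δ3−h3·(2M3+M4)/6=-448/473
seg 4: a=1, c=M4/2=-246/473, d=(M5−M4)/(6·2)=41/473, b=Δ4−h4·(2M4+M5)/6=1274/473
t_q=3/2 → seg 1, τ=1/2; S=3+2347/946·τ+-1473/1892·τ²+-401/3784·τ³=122075/30272

  seg 0: a=0 b=6167/1892 c=0 d=-491/1892
  seg 1: a=3 b=2347/946 c=-1473/1892 d=-401/3784
  seg 2: a=4 b=-901/473 c=-669/473 d=1489/4257
  seg 3: a=-5 b=-448/473 c=820/473 d=-1066/4257
  seg 4: a=1 b=1274/473 c=-246/473 d=41/473
S(3/2) = 122075/30272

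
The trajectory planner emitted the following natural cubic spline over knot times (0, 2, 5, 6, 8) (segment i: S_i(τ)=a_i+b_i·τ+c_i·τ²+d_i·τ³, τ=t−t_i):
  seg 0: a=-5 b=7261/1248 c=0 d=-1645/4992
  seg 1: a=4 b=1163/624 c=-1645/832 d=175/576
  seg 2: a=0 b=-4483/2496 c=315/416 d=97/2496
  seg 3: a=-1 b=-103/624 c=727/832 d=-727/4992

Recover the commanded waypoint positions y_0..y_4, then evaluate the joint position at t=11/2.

y_0=-5 y_1=4 y_2=0 y_3=-1 y_4=1
S(11/2) = -4685/6656

y_0 = S_0(0) = a_0 = -5
y_1 = S_1(0) = a_1 = 4
y_2 = S_2(0) = a_2 = 0
y_3 = S_3(0) = a_3 = -1
y_4 = S_3(2) = 1
t_q=11/2 is in segment 2 (τ=1/2); S_2(τ)=-4685/6656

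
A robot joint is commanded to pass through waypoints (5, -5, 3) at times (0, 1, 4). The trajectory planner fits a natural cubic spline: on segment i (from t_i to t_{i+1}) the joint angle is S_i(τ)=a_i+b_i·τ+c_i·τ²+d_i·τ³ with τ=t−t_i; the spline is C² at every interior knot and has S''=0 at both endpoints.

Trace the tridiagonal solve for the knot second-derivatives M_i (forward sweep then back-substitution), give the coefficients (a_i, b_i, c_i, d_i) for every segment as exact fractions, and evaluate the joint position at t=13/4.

  seg 0: a=5 b=-139/12 c=0 d=19/12
  seg 1: a=-5 b=-41/6 c=19/4 d=-19/36
S(13/4) = -599/256

Δ: Δ0=-10, Δ1=8/3
row 1: diag=8, rhs=76; c'=3/8, d'=19/2
back: M1=19/2
M: M0=0, M1=19/2, M2=0
seg 0: a=5, c=M0/2=0, d=(M1−M0)/(6·1)=19/12, b=Δ0−h0·(2M0+M1)/6=-139/12
seg 1: a=-5, c=M1/2=19/4, d=(M2−M1)/(6·3)=-19/36, b=Δ1−h1·(2M1+M2)/6=-41/6
t_q=13/4 → seg 1, τ=9/4; S=-5+-41/6·τ+19/4·τ²+-19/36·τ³=-599/256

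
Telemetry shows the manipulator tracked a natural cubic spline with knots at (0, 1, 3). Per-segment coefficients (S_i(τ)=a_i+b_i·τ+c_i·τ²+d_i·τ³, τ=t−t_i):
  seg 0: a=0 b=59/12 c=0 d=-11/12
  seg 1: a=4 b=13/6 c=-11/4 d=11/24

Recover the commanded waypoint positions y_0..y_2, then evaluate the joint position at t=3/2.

y_0 = S_0(0) = a_0 = 0
y_1 = S_1(0) = a_1 = 4
y_2 = S_1(2) = 1
t_q=3/2 is in segment 1 (τ=1/2); S_1(τ)=285/64

y_0=0 y_1=4 y_2=1
S(3/2) = 285/64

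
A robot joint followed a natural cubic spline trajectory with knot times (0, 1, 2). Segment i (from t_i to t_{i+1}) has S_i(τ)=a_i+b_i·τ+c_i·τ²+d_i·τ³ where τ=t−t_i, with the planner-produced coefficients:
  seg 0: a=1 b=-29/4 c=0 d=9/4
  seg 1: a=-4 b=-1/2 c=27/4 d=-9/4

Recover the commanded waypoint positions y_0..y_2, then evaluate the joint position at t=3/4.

y_0=1 y_1=-4 y_2=0
S(3/4) = -893/256

y_0 = S_0(0) = a_0 = 1
y_1 = S_1(0) = a_1 = -4
y_2 = S_1(1) = 0
t_q=3/4 is in segment 0 (τ=3/4); S_0(τ)=-893/256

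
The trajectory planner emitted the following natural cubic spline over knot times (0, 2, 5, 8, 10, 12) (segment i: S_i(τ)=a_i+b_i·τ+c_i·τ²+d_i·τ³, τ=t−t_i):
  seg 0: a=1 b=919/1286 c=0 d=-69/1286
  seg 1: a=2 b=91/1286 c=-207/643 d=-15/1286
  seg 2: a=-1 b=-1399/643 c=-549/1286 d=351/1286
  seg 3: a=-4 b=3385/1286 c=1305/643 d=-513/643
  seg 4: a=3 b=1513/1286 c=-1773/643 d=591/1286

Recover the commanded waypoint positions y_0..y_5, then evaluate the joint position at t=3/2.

y_0 = S_0(0) = a_0 = 1
y_1 = S_1(0) = a_1 = 2
y_2 = S_2(0) = a_2 = -1
y_3 = S_3(0) = a_3 = -4
y_4 = S_4(0) = a_4 = 3
y_5 = S_4(2) = -2
t_q=3/2 is in segment 0 (τ=3/2); S_0(τ)=19453/10288

y_0=1 y_1=2 y_2=-1 y_3=-4 y_4=3 y_5=-2
S(3/2) = 19453/10288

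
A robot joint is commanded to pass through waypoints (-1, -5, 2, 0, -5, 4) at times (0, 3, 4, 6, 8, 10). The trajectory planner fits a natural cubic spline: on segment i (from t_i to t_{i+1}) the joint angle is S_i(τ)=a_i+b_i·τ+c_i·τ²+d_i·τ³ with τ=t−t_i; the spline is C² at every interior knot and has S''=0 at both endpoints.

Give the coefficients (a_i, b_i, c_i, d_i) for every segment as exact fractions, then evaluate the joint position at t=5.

  seg 0: a=-1 b=-9677/1923 c=0 d=2371/5769
  seg 1: a=-5 b=11662/1923 c=2371/641 d=-5314/1923
  seg 2: a=2 b=9946/1923 c=-2943/641 d=5789/7692
  seg 3: a=0 b=-8003/1923 c=-97/1282 d=6973/15384
  seg 4: a=-5 b=3749/3846 c=6779/2564 d=-6779/15384
S(5) = 8547/2564

Δ: Δ0=-4/3, Δ1=7, Δ2=-1, Δ3=-5/2, Δ4=9/2
row 1: diag=8, rhs=50; c'=1/8, d'=25/4
row 2: denom=6−1·1/8=47/8; d'=(-48−1·25/4)/(47/8)=-434/47
row 3: denom=8−2·16/47=344/47; d'=(-9−2·-434/47)/(344/47)=445/344
row 4: denom=8−2·47/172=641/86; d'=(42−2·445/344)/(641/86)=6779/1282
back: M4=6779/1282
back: M3=445/344−47/172·6779/1282=-97/641
back: M2=-434/47−16/47·-97/641=-5886/641
back: M1=25/4−1/8·-5886/641=4742/641
M: M0=0, M1=4742/641, M2=-5886/641, M3=-97/641, M4=6779/1282, M5=0
seg 0: a=-1, c=M0/2=0, d=(M1−M0)/(6·3)=2371/5769, b=Δ0−h0·(2M0+M1)/6=-9677/1923
seg 1: a=-5, c=M1/2=2371/641, d=(M2−M1)/(6·1)=-5314/1923, b=Δ1−h1·(2M1+M2)/6=11662/1923
seg 2: a=2, c=M2/2=-2943/641, d=(M3−M2)/(6·2)=5789/7692, b=Δ2−h2·(2M2+M3)/6=9946/1923
seg 3: a=0, c=M3/2=-97/1282, d=(M4−M3)/(6·2)=6973/15384, b=Δ3−h3·(2M3+M4)/6=-8003/1923
seg 4: a=-5, c=M4/2=6779/2564, d=(M5−M4)/(6·2)=-6779/15384, b=Δ4−h4·(2M4+M5)/6=3749/3846
t_q=5 → seg 2, τ=1; S=2+9946/1923·τ+-2943/641·τ²+5789/7692·τ³=8547/2564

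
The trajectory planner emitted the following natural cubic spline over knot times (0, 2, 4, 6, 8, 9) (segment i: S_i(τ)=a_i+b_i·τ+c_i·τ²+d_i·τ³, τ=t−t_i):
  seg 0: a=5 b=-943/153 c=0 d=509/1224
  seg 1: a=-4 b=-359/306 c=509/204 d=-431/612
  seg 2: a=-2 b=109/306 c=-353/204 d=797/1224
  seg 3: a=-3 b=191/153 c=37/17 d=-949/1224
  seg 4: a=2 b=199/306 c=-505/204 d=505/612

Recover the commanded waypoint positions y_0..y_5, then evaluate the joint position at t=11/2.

y_0=5 y_1=-4 y_2=-2 y_3=-3 y_4=2 y_5=1
S(11/2) = -607/192

y_0 = S_0(0) = a_0 = 5
y_1 = S_1(0) = a_1 = -4
y_2 = S_2(0) = a_2 = -2
y_3 = S_3(0) = a_3 = -3
y_4 = S_4(0) = a_4 = 2
y_5 = S_4(1) = 1
t_q=11/2 is in segment 2 (τ=3/2); S_2(τ)=-607/192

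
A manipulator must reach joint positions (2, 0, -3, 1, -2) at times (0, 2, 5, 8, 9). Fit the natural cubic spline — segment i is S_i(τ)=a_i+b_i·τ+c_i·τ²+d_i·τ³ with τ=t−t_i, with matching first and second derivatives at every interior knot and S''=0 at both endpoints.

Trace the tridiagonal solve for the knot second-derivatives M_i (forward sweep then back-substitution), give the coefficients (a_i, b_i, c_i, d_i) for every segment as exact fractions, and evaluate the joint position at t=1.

  seg 0: a=2 b=-16/21 c=0 d=-5/84
  seg 1: a=0 b=-31/21 c=-5/14 d=65/378
  seg 2: a=-3 b=43/42 c=25/21 d=-137/378
  seg 3: a=1 b=-34/21 c=-29/14 d=29/42
S(1) = 33/28

Δ: Δ0=-1, Δ1=-1, Δ2=4/3, Δ3=-3
row 1: diag=10, rhs=0; c'=3/10, d'=0
row 2: denom=12−3·3/10=111/10; d'=(14−3·0)/(111/10)=140/111
row 3: denom=8−3·10/37=266/37; d'=(-26−3·140/111)/(266/37)=-29/7
back: M3=-29/7
back: M2=140/111−10/37·-29/7=50/21
back: M1=0−3/10·50/21=-5/7
M: M0=0, M1=-5/7, M2=50/21, M3=-29/7, M4=0
seg 0: a=2, c=M0/2=0, d=(M1−M0)/(6·2)=-5/84, b=Δ0−h0·(2M0+M1)/6=-16/21
seg 1: a=0, c=M1/2=-5/14, d=(M2−M1)/(6·3)=65/378, b=Δ1−h1·(2M1+M2)/6=-31/21
seg 2: a=-3, c=M2/2=25/21, d=(M3−M2)/(6·3)=-137/378, b=Δ2−h2·(2M2+M3)/6=43/42
seg 3: a=1, c=M3/2=-29/14, d=(M4−M3)/(6·1)=29/42, b=Δ3−h3·(2M3+M4)/6=-34/21
t_q=1 → seg 0, τ=1; S=2+-16/21·τ+0·τ²+-5/84·τ³=33/28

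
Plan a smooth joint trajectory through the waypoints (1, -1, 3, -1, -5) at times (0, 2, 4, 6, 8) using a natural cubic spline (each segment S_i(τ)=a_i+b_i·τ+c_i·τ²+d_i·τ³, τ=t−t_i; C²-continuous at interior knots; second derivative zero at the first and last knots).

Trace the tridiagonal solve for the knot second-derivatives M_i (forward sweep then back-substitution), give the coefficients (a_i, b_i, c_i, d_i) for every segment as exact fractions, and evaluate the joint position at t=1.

  seg 0: a=1 b=-117/56 c=0 d=61/224
  seg 1: a=-1 b=33/28 c=183/112 d=-137/224
  seg 2: a=3 b=3/8 c=-57/28 d=95/224
  seg 3: a=-1 b=-75/28 c=57/112 d=-19/224
S(1) = -183/224

Δ: Δ0=-1, Δ1=2, Δ2=-2, Δ3=-2
row 1: diag=8, rhs=18; c'=1/4, d'=9/4
row 2: denom=8−2·1/4=15/2; d'=(-24−2·9/4)/(15/2)=-19/5
row 3: denom=8−2·4/15=112/15; d'=(0−2·-19/5)/(112/15)=57/56
back: M3=57/56
back: M2=-19/5−4/15·57/56=-57/14
back: M1=9/4−1/4·-57/14=183/56
M: M0=0, M1=183/56, M2=-57/14, M3=57/56, M4=0
seg 0: a=1, c=M0/2=0, d=(M1−M0)/(6·2)=61/224, b=Δ0−h0·(2M0+M1)/6=-117/56
seg 1: a=-1, c=M1/2=183/112, d=(M2−M1)/(6·2)=-137/224, b=Δ1−h1·(2M1+M2)/6=33/28
seg 2: a=3, c=M2/2=-57/28, d=(M3−M2)/(6·2)=95/224, b=Δ2−h2·(2M2+M3)/6=3/8
seg 3: a=-1, c=M3/2=57/112, d=(M4−M3)/(6·2)=-19/224, b=Δ3−h3·(2M3+M4)/6=-75/28
t_q=1 → seg 0, τ=1; S=1+-117/56·τ+0·τ²+61/224·τ³=-183/224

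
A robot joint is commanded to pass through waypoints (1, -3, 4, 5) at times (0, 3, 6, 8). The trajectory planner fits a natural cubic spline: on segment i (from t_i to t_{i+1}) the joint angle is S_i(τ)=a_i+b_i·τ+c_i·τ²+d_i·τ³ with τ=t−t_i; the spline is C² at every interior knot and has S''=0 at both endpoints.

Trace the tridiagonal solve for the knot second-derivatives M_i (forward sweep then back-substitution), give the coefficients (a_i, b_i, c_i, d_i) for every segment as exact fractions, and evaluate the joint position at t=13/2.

Δ: Δ0=-4/3, Δ1=7/3, Δ2=1/2
row 1: diag=12, rhs=22; c'=1/4, d'=11/6
row 2: denom=10−3·1/4=37/4; d'=(-11−3·11/6)/(37/4)=-66/37
back: M2=-66/37
back: M1=11/6−1/4·-66/37=253/111
M: M0=0, M1=253/111, M2=-66/37, M3=0
seg 0: a=1, c=M0/2=0, d=(M1−M0)/(6·3)=253/1998, b=Δ0−h0·(2M0+M1)/6=-183/74
seg 1: a=-3, c=M1/2=253/222, d=(M2−M1)/(6·3)=-451/1998, b=Δ1−h1·(2M1+M2)/6=35/37
seg 2: a=4, c=M2/2=-33/37, d=(M3−M2)/(6·2)=11/74, b=Δ2−h2·(2M2+M3)/6=125/74
t_q=13/2 → seg 2, τ=1/2; S=4+125/74·τ+-33/37·τ²+11/74·τ³=2747/592

  seg 0: a=1 b=-183/74 c=0 d=253/1998
  seg 1: a=-3 b=35/37 c=253/222 d=-451/1998
  seg 2: a=4 b=125/74 c=-33/37 d=11/74
S(13/2) = 2747/592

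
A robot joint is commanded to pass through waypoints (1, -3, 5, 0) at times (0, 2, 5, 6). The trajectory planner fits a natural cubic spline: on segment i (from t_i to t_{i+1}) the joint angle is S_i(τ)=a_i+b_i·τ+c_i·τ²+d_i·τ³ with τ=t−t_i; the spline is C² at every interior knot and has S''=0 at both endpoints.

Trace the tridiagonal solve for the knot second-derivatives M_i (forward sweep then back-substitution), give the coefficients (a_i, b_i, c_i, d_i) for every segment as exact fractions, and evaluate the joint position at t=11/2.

  seg 0: a=1 b=-788/213 c=0 d=181/426
  seg 1: a=-3 b=298/213 c=181/71 d=-151/213
  seg 2: a=5 b=-521/213 c=-272/71 d=272/213
S(11/2) = 423/142

Δ: Δ0=-2, Δ1=8/3, Δ2=-5
row 1: diag=10, rhs=28; c'=3/10, d'=14/5
row 2: denom=8−3·3/10=71/10; d'=(-46−3·14/5)/(71/10)=-544/71
back: M2=-544/71
back: M1=14/5−3/10·-544/71=362/71
M: M0=0, M1=362/71, M2=-544/71, M3=0
seg 0: a=1, c=M0/2=0, d=(M1−M0)/(6·2)=181/426, b=Δ0−h0·(2M0+M1)/6=-788/213
seg 1: a=-3, c=M1/2=181/71, d=(M2−M1)/(6·3)=-151/213, b=Δ1−h1·(2M1+M2)/6=298/213
seg 2: a=5, c=M2/2=-272/71, d=(M3−M2)/(6·1)=272/213, b=Δ2−h2·(2M2+M3)/6=-521/213
t_q=11/2 → seg 2, τ=1/2; S=5+-521/213·τ+-272/71·τ²+272/213·τ³=423/142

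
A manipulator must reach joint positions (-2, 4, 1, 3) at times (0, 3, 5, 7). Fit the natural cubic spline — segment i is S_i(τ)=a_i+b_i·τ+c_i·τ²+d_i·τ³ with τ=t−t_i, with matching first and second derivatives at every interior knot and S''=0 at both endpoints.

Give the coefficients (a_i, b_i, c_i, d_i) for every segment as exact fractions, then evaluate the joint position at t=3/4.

Δ: Δ0=2, Δ1=-3/2, Δ2=1
row 1: diag=10, rhs=-21; c'=1/5, d'=-21/10
row 2: denom=8−2·1/5=38/5; d'=(15−2·-21/10)/(38/5)=48/19
back: M2=48/19
back: M1=-21/10−1/5·48/19=-99/38
M: M0=0, M1=-99/38, M2=48/19, M3=0
seg 0: a=-2, c=M0/2=0, d=(M1−M0)/(6·3)=-11/76, b=Δ0−h0·(2M0+M1)/6=251/76
seg 1: a=4, c=M1/2=-99/76, d=(M2−M1)/(6·2)=65/152, b=Δ1−h1·(2M1+M2)/6=-23/38
seg 2: a=1, c=M2/2=24/19, d=(M3−M2)/(6·2)=-4/19, b=Δ2−h2·(2M2+M3)/6=-13/19
t_q=3/4 → seg 0, τ=3/4; S=-2+251/76·τ+0·τ²+-11/76·τ³=2023/4864

  seg 0: a=-2 b=251/76 c=0 d=-11/76
  seg 1: a=4 b=-23/38 c=-99/76 d=65/152
  seg 2: a=1 b=-13/19 c=24/19 d=-4/19
S(3/4) = 2023/4864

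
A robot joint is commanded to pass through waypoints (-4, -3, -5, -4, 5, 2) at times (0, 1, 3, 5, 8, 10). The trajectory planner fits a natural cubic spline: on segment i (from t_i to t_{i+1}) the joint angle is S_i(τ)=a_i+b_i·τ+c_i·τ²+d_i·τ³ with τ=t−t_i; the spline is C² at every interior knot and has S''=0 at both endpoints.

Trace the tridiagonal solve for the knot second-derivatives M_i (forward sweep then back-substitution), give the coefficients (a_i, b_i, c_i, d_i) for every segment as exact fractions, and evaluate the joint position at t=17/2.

  seg 0: a=-4 b=5259/3764 c=0 d=-1495/3764
  seg 1: a=-3 b=387/1882 c=-4485/3764 d=277/941
  seg 2: a=-5 b=-1935/1882 c=2163/3764 d=713/7528
  seg 3: a=-4 b=2265/941 c=2151/1882 d=-593/1882
  seg 4: a=5 b=1425/1882 c=-1593/941 d=531/1882
S(17/2) = 75139/15056

Δ: Δ0=1, Δ1=-1, Δ2=1/2, Δ3=3, Δ4=-3/2
row 1: diag=6, rhs=-12; c'=1/3, d'=-2
row 2: denom=8−2·1/3=22/3; d'=(9−2·-2)/(22/3)=39/22
row 3: denom=10−2·3/11=104/11; d'=(15−2·39/22)/(104/11)=63/52
row 4: denom=10−3·33/104=941/104; d'=(-27−3·63/52)/(941/104)=-3186/941
back: M4=-3186/941
back: M3=63/52−33/104·-3186/941=2151/941
back: M2=39/22−3/11·2151/941=2163/1882
back: M1=-2−1/3·2163/1882=-4485/1882
M: M0=0, M1=-4485/1882, M2=2163/1882, M3=2151/941, M4=-3186/941, M5=0
seg 0: a=-4, c=M0/2=0, d=(M1−M0)/(6·1)=-1495/3764, b=Δ0−h0·(2M0+M1)/6=5259/3764
seg 1: a=-3, c=M1/2=-4485/3764, d=(M2−M1)/(6·2)=277/941, b=Δ1−h1·(2M1+M2)/6=387/1882
seg 2: a=-5, c=M2/2=2163/3764, d=(M3−M2)/(6·2)=713/7528, b=Δ2−h2·(2M2+M3)/6=-1935/1882
seg 3: a=-4, c=M3/2=2151/1882, d=(M4−M3)/(6·3)=-593/1882, b=Δ3−h3·(2M3+M4)/6=2265/941
seg 4: a=5, c=M4/2=-1593/941, d=(M5−M4)/(6·2)=531/1882, b=Δ4−h4·(2M4+M5)/6=1425/1882
t_q=17/2 → seg 4, τ=1/2; S=5+1425/1882·τ+-1593/941·τ²+531/1882·τ³=75139/15056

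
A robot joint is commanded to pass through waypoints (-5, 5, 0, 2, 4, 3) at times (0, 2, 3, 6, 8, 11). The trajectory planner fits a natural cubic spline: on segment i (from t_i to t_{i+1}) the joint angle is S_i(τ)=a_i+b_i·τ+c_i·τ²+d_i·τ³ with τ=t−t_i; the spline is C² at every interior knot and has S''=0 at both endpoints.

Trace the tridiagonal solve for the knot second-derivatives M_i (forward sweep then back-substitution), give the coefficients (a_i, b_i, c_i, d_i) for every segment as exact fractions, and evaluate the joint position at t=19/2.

  seg 0: a=-5 b=8618/993 c=0 d=-3653/3972
  seg 1: a=5 b=-2341/993 c=-3653/662 d=5711/1986
  seg 2: a=0 b=-9467/1986 c=1029/331 d=-859/1986
  seg 3: a=2 b=2192/993 c=-519/662 d=179/1986
  seg 4: a=4 b=152/993 c=-161/662 d=161/5958
S(19/2) = 19985/5296

Δ: Δ0=5, Δ1=-5, Δ2=2/3, Δ3=1, Δ4=-1/3
row 1: diag=6, rhs=-60; c'=1/6, d'=-10
row 2: denom=8−1·1/6=47/6; d'=(34−1·-10)/(47/6)=264/47
row 3: denom=10−3·18/47=416/47; d'=(2−3·264/47)/(416/47)=-349/208
row 4: denom=10−2·47/208=993/104; d'=(-8−2·-349/208)/(993/104)=-161/331
back: M4=-161/331
back: M3=-349/208−47/208·-161/331=-519/331
back: M2=264/47−18/47·-519/331=2058/331
back: M1=-10−1/6·2058/331=-3653/331
M: M0=0, M1=-3653/331, M2=2058/331, M3=-519/331, M4=-161/331, M5=0
seg 0: a=-5, c=M0/2=0, d=(M1−M0)/(6·2)=-3653/3972, b=Δ0−h0·(2M0+M1)/6=8618/993
seg 1: a=5, c=M1/2=-3653/662, d=(M2−M1)/(6·1)=5711/1986, b=Δ1−h1·(2M1+M2)/6=-2341/993
seg 2: a=0, c=M2/2=1029/331, d=(M3−M2)/(6·3)=-859/1986, b=Δ2−h2·(2M2+M3)/6=-9467/1986
seg 3: a=2, c=M3/2=-519/662, d=(M4−M3)/(6·2)=179/1986, b=Δ3−h3·(2M3+M4)/6=2192/993
seg 4: a=4, c=M4/2=-161/662, d=(M5−M4)/(6·3)=161/5958, b=Δ4−h4·(2M4+M5)/6=152/993
t_q=19/2 → seg 4, τ=3/2; S=4+152/993·τ+-161/662·τ²+161/5958·τ³=19985/5296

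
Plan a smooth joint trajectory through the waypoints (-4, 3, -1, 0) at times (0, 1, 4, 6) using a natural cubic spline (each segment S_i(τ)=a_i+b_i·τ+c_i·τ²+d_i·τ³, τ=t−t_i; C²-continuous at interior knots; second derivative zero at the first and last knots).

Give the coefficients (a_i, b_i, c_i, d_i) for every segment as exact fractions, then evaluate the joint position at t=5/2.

  seg 0: a=-4 b=3515/426 c=0 d=-533/426
  seg 1: a=3 b=958/213 c=-533/142 d=257/426
  seg 2: a=-1 b=-739/426 c=119/71 d=-119/426
S(5/2) = 3791/1136

Δ: Δ0=7, Δ1=-4/3, Δ2=1/2
row 1: diag=8, rhs=-50; c'=3/8, d'=-25/4
row 2: denom=10−3·3/8=71/8; d'=(11−3·-25/4)/(71/8)=238/71
back: M2=238/71
back: M1=-25/4−3/8·238/71=-533/71
M: M0=0, M1=-533/71, M2=238/71, M3=0
seg 0: a=-4, c=M0/2=0, d=(M1−M0)/(6·1)=-533/426, b=Δ0−h0·(2M0+M1)/6=3515/426
seg 1: a=3, c=M1/2=-533/142, d=(M2−M1)/(6·3)=257/426, b=Δ1−h1·(2M1+M2)/6=958/213
seg 2: a=-1, c=M2/2=119/71, d=(M3−M2)/(6·2)=-119/426, b=Δ2−h2·(2M2+M3)/6=-739/426
t_q=5/2 → seg 1, τ=3/2; S=3+958/213·τ+-533/142·τ²+257/426·τ³=3791/1136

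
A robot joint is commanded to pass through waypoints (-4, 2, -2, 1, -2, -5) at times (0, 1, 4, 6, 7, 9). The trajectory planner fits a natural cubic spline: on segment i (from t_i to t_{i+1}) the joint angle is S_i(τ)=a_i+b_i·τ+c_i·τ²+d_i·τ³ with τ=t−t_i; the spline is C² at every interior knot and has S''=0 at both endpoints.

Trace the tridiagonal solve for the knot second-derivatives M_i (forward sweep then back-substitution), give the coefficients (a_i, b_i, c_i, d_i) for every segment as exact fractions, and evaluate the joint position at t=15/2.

Δ: Δ0=6, Δ1=-4/3, Δ2=3/2, Δ3=-3, Δ4=-3/2
row 1: diag=8, rhs=-44; c'=3/8, d'=-11/2
row 2: denom=10−3·3/8=71/8; d'=(17−3·-11/2)/(71/8)=268/71
row 3: denom=6−2·16/71=394/71; d'=(-27−2·268/71)/(394/71)=-2453/394
row 4: denom=6−1·71/394=2293/394; d'=(9−1·-2453/394)/(2293/394)=5999/2293
back: M4=5999/2293
back: M3=-2453/394−71/394·5999/2293=-15357/2293
back: M2=268/71−16/71·-15357/2293=12116/2293
back: M1=-11/2−3/8·12116/2293=-17155/2293
M: M0=0, M1=-17155/2293, M2=12116/2293, M3=-15357/2293, M4=5999/2293, M5=0
seg 0: a=-4, c=M0/2=0, d=(M1−M0)/(6·1)=-17155/13758, b=Δ0−h0·(2M0+M1)/6=99703/13758
seg 1: a=2, c=M1/2=-17155/4586, d=(M2−M1)/(6·3)=9757/13758, b=Δ1−h1·(2M1+M2)/6=24119/6879
seg 2: a=-2, c=M2/2=6058/2293, d=(M3−M2)/(6·2)=-27473/27516, b=Δ2−h2·(2M2+M3)/6=2887/13758
seg 3: a=1, c=M3/2=-15357/4586, d=(M4−M3)/(6·1)=10678/6879, b=Δ3−h3·(2M3+M4)/6=-16559/13758
seg 4: a=-2, c=M4/2=5999/4586, d=(M5−M4)/(6·2)=-5999/27516, b=Δ4−h4·(2M4+M5)/6=-44633/13758
t_q=15/2 → seg 4, τ=1/2; S=-2+-44633/13758·τ+5999/4586·τ²+-5999/27516·τ³=-243777/73376

  seg 0: a=-4 b=99703/13758 c=0 d=-17155/13758
  seg 1: a=2 b=24119/6879 c=-17155/4586 d=9757/13758
  seg 2: a=-2 b=2887/13758 c=6058/2293 d=-27473/27516
  seg 3: a=1 b=-16559/13758 c=-15357/4586 d=10678/6879
  seg 4: a=-2 b=-44633/13758 c=5999/4586 d=-5999/27516
S(15/2) = -243777/73376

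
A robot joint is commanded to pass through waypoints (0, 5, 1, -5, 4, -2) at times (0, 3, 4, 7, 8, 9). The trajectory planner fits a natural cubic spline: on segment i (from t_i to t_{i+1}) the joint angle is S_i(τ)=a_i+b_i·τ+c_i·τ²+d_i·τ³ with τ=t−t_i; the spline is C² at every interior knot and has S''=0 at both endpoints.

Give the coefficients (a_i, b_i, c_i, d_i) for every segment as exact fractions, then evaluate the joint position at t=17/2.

Δ: Δ0=5/3, Δ1=-4, Δ2=-2, Δ3=9, Δ4=-6
row 1: diag=8, rhs=-34; c'=1/8, d'=-17/4
row 2: denom=8−1·1/8=63/8; d'=(12−1·-17/4)/(63/8)=130/63
row 3: denom=8−3·8/21=48/7; d'=(66−3·130/63)/(48/7)=157/18
row 4: denom=4−1·7/48=185/48; d'=(-90−1·157/18)/(185/48)=-14216/555
back: M4=-14216/555
back: M3=157/18−7/48·-14216/555=6914/555
back: M2=130/63−8/21·6914/555=-4466/1665
back: M1=-17/4−1/8·-4466/1665=-6518/1665
M: M0=0, M1=-6518/1665, M2=-4466/1665, M3=6914/555, M4=-14216/555, M5=0
seg 0: a=0, c=M0/2=0, d=(M1−M0)/(6·3)=-3259/14985, b=Δ0−h0·(2M0+M1)/6=6034/1665
seg 1: a=5, c=M1/2=-3259/1665, d=(M2−M1)/(6·1)=38/185, b=Δ1−h1·(2M1+M2)/6=-3743/1665
seg 2: a=1, c=M2/2=-2233/1665, d=(M3−M2)/(6·3)=12604/14985, b=Δ2−h2·(2M2+M3)/6=-1847/333
seg 3: a=-5, c=M3/2=3457/555, d=(M4−M3)/(6·1)=-2113/333, b=Δ3−h3·(2M3+M4)/6=15179/1665
seg 4: a=4, c=M4/2=-7108/555, d=(M5−M4)/(6·1)=7108/1665, b=Δ4−h4·(2M4+M5)/6=4226/1665
t_q=17/2 → seg 4, τ=1/2; S=4+4226/1665·τ+-7108/555·τ²+7108/1665·τ³=2887/1110

  seg 0: a=0 b=6034/1665 c=0 d=-3259/14985
  seg 1: a=5 b=-3743/1665 c=-3259/1665 d=38/185
  seg 2: a=1 b=-1847/333 c=-2233/1665 d=12604/14985
  seg 3: a=-5 b=15179/1665 c=3457/555 d=-2113/333
  seg 4: a=4 b=4226/1665 c=-7108/555 d=7108/1665
S(17/2) = 2887/1110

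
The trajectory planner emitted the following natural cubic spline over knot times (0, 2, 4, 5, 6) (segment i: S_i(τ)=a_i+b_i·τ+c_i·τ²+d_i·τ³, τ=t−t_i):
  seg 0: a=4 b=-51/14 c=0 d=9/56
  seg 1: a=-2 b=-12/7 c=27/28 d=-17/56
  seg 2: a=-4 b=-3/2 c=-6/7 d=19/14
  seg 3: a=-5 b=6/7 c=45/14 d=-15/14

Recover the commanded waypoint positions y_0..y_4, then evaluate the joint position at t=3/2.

y_0 = S_0(0) = a_0 = 4
y_1 = S_1(0) = a_1 = -2
y_2 = S_2(0) = a_2 = -4
y_3 = S_3(0) = a_3 = -5
y_4 = S_3(1) = -2
t_q=3/2 is in segment 0 (τ=3/2); S_0(τ)=-59/64

y_0=4 y_1=-2 y_2=-4 y_3=-5 y_4=-2
S(3/2) = -59/64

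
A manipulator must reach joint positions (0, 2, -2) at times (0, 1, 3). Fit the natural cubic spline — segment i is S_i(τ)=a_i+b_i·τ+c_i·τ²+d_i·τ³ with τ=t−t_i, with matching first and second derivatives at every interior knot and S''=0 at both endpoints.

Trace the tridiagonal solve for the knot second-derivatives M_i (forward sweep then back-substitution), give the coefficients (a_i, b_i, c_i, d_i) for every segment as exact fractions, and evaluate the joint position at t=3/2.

Δ: Δ0=2, Δ1=-2
row 1: diag=6, rhs=-24; c'=1/3, d'=-4
back: M1=-4
M: M0=0, M1=-4, M2=0
seg 0: a=0, c=M0/2=0, d=(M1−M0)/(6·1)=-2/3, b=Δ0−h0·(2M0+M1)/6=8/3
seg 1: a=2, c=M1/2=-2, d=(M2−M1)/(6·2)=1/3, b=Δ1−h1·(2M1+M2)/6=2/3
t_q=3/2 → seg 1, τ=1/2; S=2+2/3·τ+-2·τ²+1/3·τ³=15/8

  seg 0: a=0 b=8/3 c=0 d=-2/3
  seg 1: a=2 b=2/3 c=-2 d=1/3
S(3/2) = 15/8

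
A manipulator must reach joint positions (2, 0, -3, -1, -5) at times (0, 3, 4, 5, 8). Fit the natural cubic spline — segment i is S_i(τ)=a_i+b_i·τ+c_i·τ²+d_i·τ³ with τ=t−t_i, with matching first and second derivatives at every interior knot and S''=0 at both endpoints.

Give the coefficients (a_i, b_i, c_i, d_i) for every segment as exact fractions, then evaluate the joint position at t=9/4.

Δ: Δ0=-2/3, Δ1=-3, Δ2=2, Δ3=-4/3
row 1: diag=8, rhs=-14; c'=1/8, d'=-7/4
row 2: denom=4−1·1/8=31/8; d'=(30−1·-7/4)/(31/8)=254/31
row 3: denom=8−1·8/31=240/31; d'=(-20−1·254/31)/(240/31)=-437/120
back: M3=-437/120
back: M2=254/31−8/31·-437/120=137/15
back: M1=-7/4−1/8·137/15=-347/120
M: M0=0, M1=-347/120, M2=137/15, M3=-437/120, M4=0
seg 0: a=2, c=M0/2=0, d=(M1−M0)/(6·3)=-347/2160, b=Δ0−h0·(2M0+M1)/6=187/240
seg 1: a=0, c=M1/2=-347/240, d=(M2−M1)/(6·1)=481/240, b=Δ1−h1·(2M1+M2)/6=-427/120
seg 2: a=-3, c=M2/2=137/30, d=(M3−M2)/(6·1)=-511/240, b=Δ2−h2·(2M2+M3)/6=-7/16
seg 3: a=-1, c=M3/2=-437/240, d=(M4−M3)/(6·3)=437/2160, b=Δ3−h3·(2M3+M4)/6=277/120
t_q=9/4 → seg 0, τ=9/4; S=2+187/240·τ+0·τ²+-347/2160·τ³=9847/5120

  seg 0: a=2 b=187/240 c=0 d=-347/2160
  seg 1: a=0 b=-427/120 c=-347/240 d=481/240
  seg 2: a=-3 b=-7/16 c=137/30 d=-511/240
  seg 3: a=-1 b=277/120 c=-437/240 d=437/2160
S(9/4) = 9847/5120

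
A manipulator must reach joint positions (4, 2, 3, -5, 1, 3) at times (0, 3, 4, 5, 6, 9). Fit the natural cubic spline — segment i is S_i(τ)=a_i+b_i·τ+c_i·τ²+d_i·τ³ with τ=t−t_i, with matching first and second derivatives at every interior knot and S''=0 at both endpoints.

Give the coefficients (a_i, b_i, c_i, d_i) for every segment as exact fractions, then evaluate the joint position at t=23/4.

  seg 0: a=4 b=-789/299 c=0 d=1769/8073
  seg 1: a=2 b=980/299 c=1769/897 d=-3812/897
  seg 2: a=3 b=-4958/897 c=-9667/897 d=191/23
  seg 3: a=-5 b=-1945/897 c=12680/897 d=-5353/897
  seg 4: a=1 b=2452/299 c=-3379/897 d=3379/8073
S(23/4) = -22817/19136

Δ: Δ0=-2/3, Δ1=1, Δ2=-8, Δ3=6, Δ4=2/3
row 1: diag=8, rhs=10; c'=1/8, d'=5/4
row 2: denom=4−1·1/8=31/8; d'=(-54−1·5/4)/(31/8)=-442/31
row 3: denom=4−1·8/31=116/31; d'=(84−1·-442/31)/(116/31)=1523/58
row 4: denom=8−1·31/116=897/116; d'=(-32−1·1523/58)/(897/116)=-6758/897
back: M4=-6758/897
back: M3=1523/58−31/116·-6758/897=25360/897
back: M2=-442/31−8/31·25360/897=-19334/897
back: M1=5/4−1/8·-19334/897=3538/897
M: M0=0, M1=3538/897, M2=-19334/897, M3=25360/897, M4=-6758/897, M5=0
seg 0: a=4, c=M0/2=0, d=(M1−M0)/(6·3)=1769/8073, b=Δ0−h0·(2M0+M1)/6=-789/299
seg 1: a=2, c=M1/2=1769/897, d=(M2−M1)/(6·1)=-3812/897, b=Δ1−h1·(2M1+M2)/6=980/299
seg 2: a=3, c=M2/2=-9667/897, d=(M3−M2)/(6·1)=191/23, b=Δ2−h2·(2M2+M3)/6=-4958/897
seg 3: a=-5, c=M3/2=12680/897, d=(M4−M3)/(6·1)=-5353/897, b=Δ3−h3·(2M3+M4)/6=-1945/897
seg 4: a=1, c=M4/2=-3379/897, d=(M5−M4)/(6·3)=3379/8073, b=Δ4−h4·(2M4+M5)/6=2452/299
t_q=23/4 → seg 3, τ=3/4; S=-5+-1945/897·τ+12680/897·τ²+-5353/897·τ³=-22817/19136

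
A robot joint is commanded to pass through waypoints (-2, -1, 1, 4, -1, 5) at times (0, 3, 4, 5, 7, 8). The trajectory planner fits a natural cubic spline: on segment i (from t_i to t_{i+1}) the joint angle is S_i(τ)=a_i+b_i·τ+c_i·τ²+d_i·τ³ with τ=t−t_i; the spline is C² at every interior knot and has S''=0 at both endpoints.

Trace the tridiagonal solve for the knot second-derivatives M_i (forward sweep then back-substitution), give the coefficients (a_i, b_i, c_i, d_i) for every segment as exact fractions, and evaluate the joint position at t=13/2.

Δ: Δ0=1/3, Δ1=2, Δ2=3, Δ3=-5/2, Δ4=6
row 1: diag=8, rhs=10; c'=1/8, d'=5/4
row 2: denom=4−1·1/8=31/8; d'=(6−1·5/4)/(31/8)=38/31
row 3: denom=6−1·8/31=178/31; d'=(-33−1·38/31)/(178/31)=-1061/178
row 4: denom=6−2·31/89=472/89; d'=(51−2·-1061/178)/(472/89)=700/59
back: M4=700/59
back: M3=-1061/178−31/89·700/59=-1191/118
back: M2=38/31−8/31·-1191/118=226/59
back: M1=5/4−1/8·226/59=91/118
M: M0=0, M1=91/118, M2=226/59, M3=-1191/118, M4=700/59, M5=0
seg 0: a=-2, c=M0/2=0, d=(M1−M0)/(6·3)=91/2124, b=Δ0−h0·(2M0+M1)/6=-37/708
seg 1: a=-1, c=M1/2=91/236, d=(M2−M1)/(6·1)=361/708, b=Δ1−h1·(2M1+M2)/6=391/354
seg 2: a=1, c=M2/2=113/59, d=(M3−M2)/(6·1)=-1643/708, b=Δ2−h2·(2M2+M3)/6=2411/708
seg 3: a=4, c=M3/2=-1191/236, d=(M4−M3)/(6·2)=2591/1416, b=Δ3−h3·(2M3+M4)/6=97/354
seg 4: a=-1, c=M4/2=350/59, d=(M5−M4)/(6·1)=-350/177, b=Δ4−h4·(2M4+M5)/6=362/177
t_q=13/2 → seg 3, τ=3/2; S=4+97/354·τ+-1191/236·τ²+2591/1416·τ³=-2901/3776

  seg 0: a=-2 b=-37/708 c=0 d=91/2124
  seg 1: a=-1 b=391/354 c=91/236 d=361/708
  seg 2: a=1 b=2411/708 c=113/59 d=-1643/708
  seg 3: a=4 b=97/354 c=-1191/236 d=2591/1416
  seg 4: a=-1 b=362/177 c=350/59 d=-350/177
S(13/2) = -2901/3776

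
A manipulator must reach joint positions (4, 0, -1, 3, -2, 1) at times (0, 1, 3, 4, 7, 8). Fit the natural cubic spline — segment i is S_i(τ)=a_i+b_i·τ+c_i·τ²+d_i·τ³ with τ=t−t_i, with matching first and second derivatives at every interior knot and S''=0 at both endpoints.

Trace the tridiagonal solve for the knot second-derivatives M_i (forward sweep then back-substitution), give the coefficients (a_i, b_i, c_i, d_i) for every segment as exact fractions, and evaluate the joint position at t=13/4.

  seg 0: a=4 b=-5521/1284 c=0 d=385/1284
  seg 1: a=0 b=-2183/642 c=385/428 d=707/2568
  seg 2: a=-1 b=1124/321 c=273/107 d=-659/321
  seg 3: a=3 b=785/321 c=-386/107 d=718/963
  seg 4: a=-2 b=299/321 c=332/107 d=-332/321
S(13/4) = 19/6848

Δ: Δ0=-4, Δ1=-1/2, Δ2=4, Δ3=-5/3, Δ4=3
row 1: diag=6, rhs=21; c'=1/3, d'=7/2
row 2: denom=6−2·1/3=16/3; d'=(27−2·7/2)/(16/3)=15/4
row 3: denom=8−1·3/16=125/16; d'=(-34−1·15/4)/(125/16)=-604/125
row 4: denom=8−3·48/125=856/125; d'=(28−3·-604/125)/(856/125)=664/107
back: M4=664/107
back: M3=-604/125−48/125·664/107=-772/107
back: M2=15/4−3/16·-772/107=546/107
back: M1=7/2−1/3·546/107=385/214
M: M0=0, M1=385/214, M2=546/107, M3=-772/107, M4=664/107, M5=0
seg 0: a=4, c=M0/2=0, d=(M1−M0)/(6·1)=385/1284, b=Δ0−h0·(2M0+M1)/6=-5521/1284
seg 1: a=0, c=M1/2=385/428, d=(M2−M1)/(6·2)=707/2568, b=Δ1−h1·(2M1+M2)/6=-2183/642
seg 2: a=-1, c=M2/2=273/107, d=(M3−M2)/(6·1)=-659/321, b=Δ2−h2·(2M2+M3)/6=1124/321
seg 3: a=3, c=M3/2=-386/107, d=(M4−M3)/(6·3)=718/963, b=Δ3−h3·(2M3+M4)/6=785/321
seg 4: a=-2, c=M4/2=332/107, d=(M5−M4)/(6·1)=-332/321, b=Δ4−h4·(2M4+M5)/6=299/321
t_q=13/4 → seg 2, τ=1/4; S=-1+1124/321·τ+273/107·τ²+-659/321·τ³=19/6848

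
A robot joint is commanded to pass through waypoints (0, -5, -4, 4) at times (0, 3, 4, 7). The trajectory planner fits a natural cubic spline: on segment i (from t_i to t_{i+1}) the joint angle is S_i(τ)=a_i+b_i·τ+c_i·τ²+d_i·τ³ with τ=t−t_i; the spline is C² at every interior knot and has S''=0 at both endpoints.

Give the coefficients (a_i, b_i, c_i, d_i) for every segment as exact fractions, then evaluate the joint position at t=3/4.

Δ: Δ0=-5/3, Δ1=1, Δ2=8/3
row 1: diag=8, rhs=16; c'=1/8, d'=2
row 2: denom=8−1·1/8=63/8; d'=(10−1·2)/(63/8)=64/63
back: M2=64/63
back: M1=2−1/8·64/63=118/63
M: M0=0, M1=118/63, M2=64/63, M3=0
seg 0: a=0, c=M0/2=0, d=(M1−M0)/(6·3)=59/567, b=Δ0−h0·(2M0+M1)/6=-164/63
seg 1: a=-5, c=M1/2=59/63, d=(M2−M1)/(6·1)=-1/7, b=Δ1−h1·(2M1+M2)/6=13/63
seg 2: a=-4, c=M2/2=32/63, d=(M3−M2)/(6·3)=-32/567, b=Δ2−h2·(2M2+M3)/6=104/63
t_q=3/4 → seg 0, τ=3/4; S=0+-164/63·τ+0·τ²+59/567·τ³=-855/448

  seg 0: a=0 b=-164/63 c=0 d=59/567
  seg 1: a=-5 b=13/63 c=59/63 d=-1/7
  seg 2: a=-4 b=104/63 c=32/63 d=-32/567
S(3/4) = -855/448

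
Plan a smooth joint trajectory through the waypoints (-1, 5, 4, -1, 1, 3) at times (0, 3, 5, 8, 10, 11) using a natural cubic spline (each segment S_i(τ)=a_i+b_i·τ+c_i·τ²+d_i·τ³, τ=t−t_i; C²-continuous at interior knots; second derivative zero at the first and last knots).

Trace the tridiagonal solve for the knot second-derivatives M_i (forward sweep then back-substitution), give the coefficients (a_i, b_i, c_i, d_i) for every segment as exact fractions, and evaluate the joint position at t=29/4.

  seg 0: a=-1 b=12823/4836 c=0 d=-3151/43524
  seg 1: a=5 b=1685/2418 c=-3151/4836 d=257/9672
  seg 2: a=4 b=-641/403 c=-595/1209 d=1693/10881
  seg 3: a=-1 b=-138/403 c=366/403 d=-191/1612
  seg 4: a=1 b=753/403 c=159/806 d=-53/806
S(29/4) = -7685/25792

Δ: Δ0=2, Δ1=-1/2, Δ2=-5/3, Δ3=1, Δ4=2
row 1: diag=10, rhs=-15; c'=1/5, d'=-3/2
row 2: denom=10−2·1/5=48/5; d'=(-7−2·-3/2)/(48/5)=-5/12
row 3: denom=10−3·5/16=145/16; d'=(16−3·-5/12)/(145/16)=276/145
row 4: denom=6−2·32/145=806/145; d'=(6−2·276/145)/(806/145)=159/403
back: M4=159/403
back: M3=276/145−32/145·159/403=732/403
back: M2=-5/12−5/16·732/403=-1190/1209
back: M1=-3/2−1/5·-1190/1209=-3151/2418
M: M0=0, M1=-3151/2418, M2=-1190/1209, M3=732/403, M4=159/403, M5=0
seg 0: a=-1, c=M0/2=0, d=(M1−M0)/(6·3)=-3151/43524, b=Δ0−h0·(2M0+M1)/6=12823/4836
seg 1: a=5, c=M1/2=-3151/4836, d=(M2−M1)/(6·2)=257/9672, b=Δ1−h1·(2M1+M2)/6=1685/2418
seg 2: a=4, c=M2/2=-595/1209, d=(M3−M2)/(6·3)=1693/10881, b=Δ2−h2·(2M2+M3)/6=-641/403
seg 3: a=-1, c=M3/2=366/403, d=(M4−M3)/(6·2)=-191/1612, b=Δ3−h3·(2M3+M4)/6=-138/403
seg 4: a=1, c=M4/2=159/806, d=(M5−M4)/(6·1)=-53/806, b=Δ4−h4·(2M4+M5)/6=753/403
t_q=29/4 → seg 2, τ=9/4; S=4+-641/403·τ+-595/1209·τ²+1693/10881·τ³=-7685/25792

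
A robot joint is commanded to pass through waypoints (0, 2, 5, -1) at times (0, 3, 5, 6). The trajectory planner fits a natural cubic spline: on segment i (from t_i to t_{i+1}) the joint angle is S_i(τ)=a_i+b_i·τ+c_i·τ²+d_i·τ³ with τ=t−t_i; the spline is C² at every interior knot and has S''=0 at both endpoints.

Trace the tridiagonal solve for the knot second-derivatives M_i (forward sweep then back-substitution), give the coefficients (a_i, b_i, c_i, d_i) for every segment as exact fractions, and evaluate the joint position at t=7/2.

Δ: Δ0=2/3, Δ1=3/2, Δ2=-6
row 1: diag=10, rhs=5; c'=1/5, d'=1/2
row 2: denom=6−2·1/5=28/5; d'=(-45−2·1/2)/(28/5)=-115/14
back: M2=-115/14
back: M1=1/2−1/5·-115/14=15/7
M: M0=0, M1=15/7, M2=-115/14, M3=0
seg 0: a=0, c=M0/2=0, d=(M1−M0)/(6·3)=5/42, b=Δ0−h0·(2M0+M1)/6=-17/42
seg 1: a=2, c=M1/2=15/14, d=(M2−M1)/(6·2)=-145/168, b=Δ1−h1·(2M1+M2)/6=59/21
seg 2: a=5, c=M2/2=-115/28, d=(M3−M2)/(6·1)=115/84, b=Δ2−h2·(2M2+M3)/6=-137/42
t_q=7/2 → seg 1, τ=1/2; S=2+59/21·τ+15/14·τ²+-145/168·τ³=1597/448

  seg 0: a=0 b=-17/42 c=0 d=5/42
  seg 1: a=2 b=59/21 c=15/14 d=-145/168
  seg 2: a=5 b=-137/42 c=-115/28 d=115/84
S(7/2) = 1597/448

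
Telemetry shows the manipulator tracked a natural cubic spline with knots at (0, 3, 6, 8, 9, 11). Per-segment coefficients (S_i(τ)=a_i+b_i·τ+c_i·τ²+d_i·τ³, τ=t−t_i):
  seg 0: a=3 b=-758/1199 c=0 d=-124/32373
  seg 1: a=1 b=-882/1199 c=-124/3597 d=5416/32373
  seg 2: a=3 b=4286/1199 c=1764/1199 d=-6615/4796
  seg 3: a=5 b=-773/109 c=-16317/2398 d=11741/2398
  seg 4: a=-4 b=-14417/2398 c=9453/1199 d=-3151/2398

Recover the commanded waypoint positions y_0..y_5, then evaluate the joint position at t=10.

y_0=3 y_1=1 y_2=3 y_3=5 y_4=-4 y_5=5
S(10) = -4127/1199

y_0 = S_0(0) = a_0 = 3
y_1 = S_1(0) = a_1 = 1
y_2 = S_2(0) = a_2 = 3
y_3 = S_3(0) = a_3 = 5
y_4 = S_4(0) = a_4 = -4
y_5 = S_4(2) = 5
t_q=10 is in segment 4 (τ=1); S_4(τ)=-4127/1199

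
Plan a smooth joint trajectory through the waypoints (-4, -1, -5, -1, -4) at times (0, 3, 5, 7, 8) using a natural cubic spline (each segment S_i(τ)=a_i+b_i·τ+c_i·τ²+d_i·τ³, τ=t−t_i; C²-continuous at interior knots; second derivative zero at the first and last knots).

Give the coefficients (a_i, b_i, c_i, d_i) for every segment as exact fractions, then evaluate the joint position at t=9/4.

  seg 0: a=-4 b=127/52 c=0 d=-25/156
  seg 1: a=-1 b=-49/26 c=-75/52 d=9/13
  seg 2: a=-5 b=17/26 c=141/52 d=-53/52
  seg 3: a=-1 b=-19/26 c=-177/52 d=59/52
S(9/4) = -1099/3328

Δ: Δ0=1, Δ1=-2, Δ2=2, Δ3=-3
row 1: diag=10, rhs=-18; c'=1/5, d'=-9/5
row 2: denom=8−2·1/5=38/5; d'=(24−2·-9/5)/(38/5)=69/19
row 3: denom=6−2·5/19=104/19; d'=(-30−2·69/19)/(104/19)=-177/26
back: M3=-177/26
back: M2=69/19−5/19·-177/26=141/26
back: M1=-9/5−1/5·141/26=-75/26
M: M0=0, M1=-75/26, M2=141/26, M3=-177/26, M4=0
seg 0: a=-4, c=M0/2=0, d=(M1−M0)/(6·3)=-25/156, b=Δ0−h0·(2M0+M1)/6=127/52
seg 1: a=-1, c=M1/2=-75/52, d=(M2−M1)/(6·2)=9/13, b=Δ1−h1·(2M1+M2)/6=-49/26
seg 2: a=-5, c=M2/2=141/52, d=(M3−M2)/(6·2)=-53/52, b=Δ2−h2·(2M2+M3)/6=17/26
seg 3: a=-1, c=M3/2=-177/52, d=(M4−M3)/(6·1)=59/52, b=Δ3−h3·(2M3+M4)/6=-19/26
t_q=9/4 → seg 0, τ=9/4; S=-4+127/52·τ+0·τ²+-25/156·τ³=-1099/3328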